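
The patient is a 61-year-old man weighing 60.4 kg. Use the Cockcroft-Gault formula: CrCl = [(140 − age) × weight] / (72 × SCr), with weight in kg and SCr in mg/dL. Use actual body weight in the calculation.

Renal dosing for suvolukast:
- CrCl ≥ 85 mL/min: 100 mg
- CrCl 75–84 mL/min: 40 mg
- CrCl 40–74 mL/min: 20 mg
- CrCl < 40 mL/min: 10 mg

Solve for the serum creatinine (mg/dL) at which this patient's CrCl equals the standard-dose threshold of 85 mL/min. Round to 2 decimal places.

Standard dose requires CrCl ≥ 85 mL/min.
Set (140 − 61) × 60.4 / (72 × SCr) = 85
SCr = (140 − 61) × 60.4 / (72 × 85) = 0.780 mg/dL

0.78 mg/dL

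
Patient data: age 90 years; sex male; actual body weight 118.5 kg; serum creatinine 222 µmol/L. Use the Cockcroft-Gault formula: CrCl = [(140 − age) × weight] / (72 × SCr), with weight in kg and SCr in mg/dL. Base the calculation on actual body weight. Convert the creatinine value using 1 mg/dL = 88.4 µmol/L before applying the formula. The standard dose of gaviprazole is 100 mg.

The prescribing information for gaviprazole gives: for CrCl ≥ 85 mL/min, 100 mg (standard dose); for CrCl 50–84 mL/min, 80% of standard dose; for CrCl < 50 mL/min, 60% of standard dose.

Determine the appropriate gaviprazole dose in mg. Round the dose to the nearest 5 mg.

SCr = 222 / 88.4 = 2.511 mg/dL
CrCl = (140 − 90) × 118.5 / (72 × 2.511) = 5925.0 / 180.79 ≈ 32.8 mL/min
CrCl ≈ 33 mL/min → bracket < 50 mL/min.
60% of 100 mg = 60 mg

60 mg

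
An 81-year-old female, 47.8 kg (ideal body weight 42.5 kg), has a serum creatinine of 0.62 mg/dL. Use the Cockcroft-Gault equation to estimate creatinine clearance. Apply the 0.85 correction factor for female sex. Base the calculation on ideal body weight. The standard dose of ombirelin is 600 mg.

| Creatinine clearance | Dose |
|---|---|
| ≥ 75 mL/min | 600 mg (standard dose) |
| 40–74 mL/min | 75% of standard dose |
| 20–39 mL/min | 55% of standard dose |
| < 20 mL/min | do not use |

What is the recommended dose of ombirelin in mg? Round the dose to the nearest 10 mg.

450 mg

CrCl = (140 − 81) × 42.5 / (72 × 0.62) × 0.85 = 2507.5 / 44.64 × 0.85 ≈ 47.7 mL/min
CrCl ≈ 48 mL/min → bracket 40–74 mL/min.
75% of 600 mg = 450 mg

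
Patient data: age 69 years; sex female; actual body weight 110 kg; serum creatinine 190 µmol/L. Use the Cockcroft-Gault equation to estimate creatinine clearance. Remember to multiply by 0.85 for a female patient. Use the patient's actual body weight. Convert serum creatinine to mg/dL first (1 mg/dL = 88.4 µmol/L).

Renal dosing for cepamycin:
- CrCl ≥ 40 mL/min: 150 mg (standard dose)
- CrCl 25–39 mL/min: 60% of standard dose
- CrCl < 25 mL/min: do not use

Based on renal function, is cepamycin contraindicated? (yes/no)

SCr = 190 / 88.4 = 2.149 mg/dL
CrCl = (140 − 69) × 110 / (72 × 2.149) × 0.85 = 7810.0 / 154.73 × 0.85 ≈ 42.9 mL/min
CrCl ≈ 43 mL/min, which is ≥ 25 mL/min.

no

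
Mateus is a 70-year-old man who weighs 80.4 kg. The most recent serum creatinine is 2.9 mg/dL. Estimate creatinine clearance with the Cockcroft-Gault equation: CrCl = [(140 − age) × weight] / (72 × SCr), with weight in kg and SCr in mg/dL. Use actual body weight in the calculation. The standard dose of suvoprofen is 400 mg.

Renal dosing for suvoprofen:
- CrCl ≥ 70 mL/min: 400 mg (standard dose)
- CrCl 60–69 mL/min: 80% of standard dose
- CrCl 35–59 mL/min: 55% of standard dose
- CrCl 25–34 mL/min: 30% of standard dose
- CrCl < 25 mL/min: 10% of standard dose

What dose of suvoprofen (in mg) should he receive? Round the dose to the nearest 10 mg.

CrCl = (140 − 70) × 80.4 / (72 × 2.9) = 5628.0 / 208.80 ≈ 27.0 mL/min
CrCl ≈ 27 mL/min → bracket 25–34 mL/min.
30% of 400 mg = 120 mg

120 mg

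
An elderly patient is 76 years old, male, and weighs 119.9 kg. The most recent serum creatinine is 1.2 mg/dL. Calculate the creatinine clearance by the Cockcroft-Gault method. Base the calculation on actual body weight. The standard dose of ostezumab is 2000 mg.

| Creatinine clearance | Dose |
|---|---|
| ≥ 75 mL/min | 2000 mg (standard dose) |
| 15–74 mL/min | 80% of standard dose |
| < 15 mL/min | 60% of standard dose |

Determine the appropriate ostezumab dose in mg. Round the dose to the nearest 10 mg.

CrCl = (140 − 76) × 119.9 / (72 × 1.2) = 7673.6 / 86.40 ≈ 88.8 mL/min
CrCl ≈ 89 mL/min → bracket ≥ 75 mL/min.
100% of 2000 mg = 2000 mg

2000 mg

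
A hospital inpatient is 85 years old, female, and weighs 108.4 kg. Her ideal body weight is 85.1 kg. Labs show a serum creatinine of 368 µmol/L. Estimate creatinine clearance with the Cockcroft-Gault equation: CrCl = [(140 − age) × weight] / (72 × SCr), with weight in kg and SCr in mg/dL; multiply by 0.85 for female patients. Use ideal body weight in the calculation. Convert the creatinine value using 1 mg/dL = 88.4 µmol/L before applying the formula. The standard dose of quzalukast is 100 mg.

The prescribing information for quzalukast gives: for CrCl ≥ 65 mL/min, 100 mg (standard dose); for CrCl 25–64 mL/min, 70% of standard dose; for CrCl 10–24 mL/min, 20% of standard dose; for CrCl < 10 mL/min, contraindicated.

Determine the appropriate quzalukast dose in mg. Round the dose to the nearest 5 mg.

20 mg

SCr = 368 / 88.4 = 4.163 mg/dL
CrCl = (140 − 85) × 85.1 / (72 × 4.163) × 0.85 = 4680.5 / 299.74 × 0.85 ≈ 13.3 mL/min
CrCl ≈ 13 mL/min → bracket 10–24 mL/min.
20% of 100 mg = 20 mg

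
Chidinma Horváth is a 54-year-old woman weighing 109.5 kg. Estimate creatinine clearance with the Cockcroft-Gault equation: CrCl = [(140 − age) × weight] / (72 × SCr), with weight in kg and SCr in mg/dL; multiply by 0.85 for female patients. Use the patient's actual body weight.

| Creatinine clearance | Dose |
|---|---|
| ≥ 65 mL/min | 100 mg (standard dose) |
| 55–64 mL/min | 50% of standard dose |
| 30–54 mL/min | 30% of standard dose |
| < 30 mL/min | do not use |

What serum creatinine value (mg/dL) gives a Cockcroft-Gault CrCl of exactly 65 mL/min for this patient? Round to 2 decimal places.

Standard dose requires CrCl ≥ 65 mL/min.
Set (140 − 54) × 109.5 × 0.85 / (72 × SCr) = 65
SCr = (140 − 54) × 109.5 × 0.85 / (72 × 65) = 1.710 mg/dL

1.71 mg/dL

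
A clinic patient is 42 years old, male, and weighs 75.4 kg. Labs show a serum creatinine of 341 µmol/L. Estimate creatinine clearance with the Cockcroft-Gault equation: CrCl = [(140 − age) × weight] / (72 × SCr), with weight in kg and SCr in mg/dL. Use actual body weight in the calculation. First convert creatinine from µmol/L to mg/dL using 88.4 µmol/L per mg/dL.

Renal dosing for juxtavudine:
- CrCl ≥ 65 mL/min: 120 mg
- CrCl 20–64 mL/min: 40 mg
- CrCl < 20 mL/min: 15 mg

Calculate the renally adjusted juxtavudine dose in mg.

40 mg

SCr = 341 / 88.4 = 3.857 mg/dL
CrCl = (140 − 42) × 75.4 / (72 × 3.857) = 7389.2 / 277.70 ≈ 26.6 mL/min
CrCl ≈ 27 mL/min → bracket 20–64 mL/min.
Dose for this bracket: 40 mg.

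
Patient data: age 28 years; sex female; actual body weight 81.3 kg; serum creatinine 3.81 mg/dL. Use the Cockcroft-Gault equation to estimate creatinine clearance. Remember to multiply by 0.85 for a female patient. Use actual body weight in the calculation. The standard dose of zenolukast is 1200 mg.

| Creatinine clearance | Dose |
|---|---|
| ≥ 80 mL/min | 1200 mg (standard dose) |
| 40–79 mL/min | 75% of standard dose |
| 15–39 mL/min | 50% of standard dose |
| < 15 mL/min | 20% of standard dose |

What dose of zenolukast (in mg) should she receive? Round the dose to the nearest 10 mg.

CrCl = (140 − 28) × 81.3 / (72 × 3.81) × 0.85 = 9105.6 / 274.32 × 0.85 ≈ 28.2 mL/min
CrCl ≈ 28 mL/min → bracket 15–39 mL/min.
50% of 1200 mg = 600 mg

600 mg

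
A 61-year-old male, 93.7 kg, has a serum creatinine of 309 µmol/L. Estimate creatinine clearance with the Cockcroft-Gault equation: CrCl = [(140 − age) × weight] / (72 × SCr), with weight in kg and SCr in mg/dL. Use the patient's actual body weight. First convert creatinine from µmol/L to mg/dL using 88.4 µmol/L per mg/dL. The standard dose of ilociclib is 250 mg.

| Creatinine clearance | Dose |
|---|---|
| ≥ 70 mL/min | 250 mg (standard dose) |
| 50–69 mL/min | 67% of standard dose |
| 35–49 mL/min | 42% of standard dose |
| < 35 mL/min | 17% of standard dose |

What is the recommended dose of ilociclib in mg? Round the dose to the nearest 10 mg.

40 mg

SCr = 309 / 88.4 = 3.495 mg/dL
CrCl = (140 − 61) × 93.7 / (72 × 3.495) = 7402.3 / 251.64 ≈ 29.4 mL/min
CrCl ≈ 29 mL/min → bracket < 35 mL/min.
17% of 250 mg = 42.5 mg → 40 mg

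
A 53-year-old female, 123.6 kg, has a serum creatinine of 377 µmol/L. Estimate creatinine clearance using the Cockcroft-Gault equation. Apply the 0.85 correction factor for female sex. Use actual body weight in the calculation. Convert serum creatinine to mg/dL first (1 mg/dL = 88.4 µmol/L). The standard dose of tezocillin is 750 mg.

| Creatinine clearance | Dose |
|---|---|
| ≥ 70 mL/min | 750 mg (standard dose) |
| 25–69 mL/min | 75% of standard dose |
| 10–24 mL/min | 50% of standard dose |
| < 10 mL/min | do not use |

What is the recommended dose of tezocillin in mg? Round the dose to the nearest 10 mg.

SCr = 377 / 88.4 = 4.265 mg/dL
CrCl = (140 − 53) × 123.6 / (72 × 4.265) × 0.85 = 10753.2 / 307.08 × 0.85 ≈ 29.8 mL/min
CrCl ≈ 30 mL/min → bracket 25–69 mL/min.
75% of 750 mg = 562.5 mg → 560 mg

560 mg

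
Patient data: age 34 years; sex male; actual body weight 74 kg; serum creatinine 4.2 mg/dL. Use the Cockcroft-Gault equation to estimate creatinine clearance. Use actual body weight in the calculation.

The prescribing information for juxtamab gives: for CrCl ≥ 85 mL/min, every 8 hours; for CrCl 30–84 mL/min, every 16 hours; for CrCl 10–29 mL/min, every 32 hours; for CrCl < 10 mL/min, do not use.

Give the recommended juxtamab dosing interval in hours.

CrCl = (140 − 34) × 74 / (72 × 4.2) = 7844.0 / 302.40 ≈ 25.9 mL/min
CrCl ≈ 26 mL/min → bracket 10–29 mL/min → every 32 hours.

every 32 hours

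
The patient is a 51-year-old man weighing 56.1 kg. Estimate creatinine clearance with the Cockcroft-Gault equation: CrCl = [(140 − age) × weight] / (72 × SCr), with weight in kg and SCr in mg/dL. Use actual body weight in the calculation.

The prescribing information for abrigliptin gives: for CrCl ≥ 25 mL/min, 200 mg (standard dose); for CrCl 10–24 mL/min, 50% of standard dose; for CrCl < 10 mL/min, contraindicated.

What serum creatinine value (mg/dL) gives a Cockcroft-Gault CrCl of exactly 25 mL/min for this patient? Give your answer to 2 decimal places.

2.77 mg/dL

Standard dose requires CrCl ≥ 25 mL/min.
Set (140 − 51) × 56.1 / (72 × SCr) = 25
SCr = (140 − 51) × 56.1 / (72 × 25) = 2.774 mg/dL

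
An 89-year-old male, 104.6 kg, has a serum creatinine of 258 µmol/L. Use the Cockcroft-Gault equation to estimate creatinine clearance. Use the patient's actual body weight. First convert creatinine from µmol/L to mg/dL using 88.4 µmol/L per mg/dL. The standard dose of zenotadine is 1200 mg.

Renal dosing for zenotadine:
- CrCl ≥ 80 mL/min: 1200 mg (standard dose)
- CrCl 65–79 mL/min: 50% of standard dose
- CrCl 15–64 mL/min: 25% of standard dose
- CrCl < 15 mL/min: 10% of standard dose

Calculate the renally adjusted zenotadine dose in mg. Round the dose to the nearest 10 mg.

300 mg

SCr = 258 / 88.4 = 2.919 mg/dL
CrCl = (140 − 89) × 104.6 / (72 × 2.919) = 5334.6 / 210.17 ≈ 25.4 mL/min
CrCl ≈ 25 mL/min → bracket 15–64 mL/min.
25% of 1200 mg = 300 mg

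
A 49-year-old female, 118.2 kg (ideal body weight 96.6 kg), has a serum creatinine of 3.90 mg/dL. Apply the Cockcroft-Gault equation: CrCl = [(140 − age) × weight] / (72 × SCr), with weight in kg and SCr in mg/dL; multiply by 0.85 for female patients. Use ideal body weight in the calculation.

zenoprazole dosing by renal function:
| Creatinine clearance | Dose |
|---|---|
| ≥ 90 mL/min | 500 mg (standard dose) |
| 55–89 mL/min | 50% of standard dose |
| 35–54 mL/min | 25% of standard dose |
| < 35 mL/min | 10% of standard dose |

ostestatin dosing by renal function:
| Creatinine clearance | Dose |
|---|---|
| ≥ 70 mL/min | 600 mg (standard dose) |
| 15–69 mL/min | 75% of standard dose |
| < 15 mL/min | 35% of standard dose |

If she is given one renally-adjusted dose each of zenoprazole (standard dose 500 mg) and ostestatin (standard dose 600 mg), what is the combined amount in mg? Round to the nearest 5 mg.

CrCl = (140 − 49) × 96.6 / (72 × 3.9) × 0.85 = 8790.6 / 280.80 × 0.85 ≈ 26.6 mL/min
CrCl ≈ 27 mL/min.
zenoprazole: < 35 mL/min → 10% of 500 mg = 50 mg.
ostestatin: 15–69 mL/min → 75% of 600 mg = 450 mg.
Total = 50 + 450 = 500 mg.

500 mg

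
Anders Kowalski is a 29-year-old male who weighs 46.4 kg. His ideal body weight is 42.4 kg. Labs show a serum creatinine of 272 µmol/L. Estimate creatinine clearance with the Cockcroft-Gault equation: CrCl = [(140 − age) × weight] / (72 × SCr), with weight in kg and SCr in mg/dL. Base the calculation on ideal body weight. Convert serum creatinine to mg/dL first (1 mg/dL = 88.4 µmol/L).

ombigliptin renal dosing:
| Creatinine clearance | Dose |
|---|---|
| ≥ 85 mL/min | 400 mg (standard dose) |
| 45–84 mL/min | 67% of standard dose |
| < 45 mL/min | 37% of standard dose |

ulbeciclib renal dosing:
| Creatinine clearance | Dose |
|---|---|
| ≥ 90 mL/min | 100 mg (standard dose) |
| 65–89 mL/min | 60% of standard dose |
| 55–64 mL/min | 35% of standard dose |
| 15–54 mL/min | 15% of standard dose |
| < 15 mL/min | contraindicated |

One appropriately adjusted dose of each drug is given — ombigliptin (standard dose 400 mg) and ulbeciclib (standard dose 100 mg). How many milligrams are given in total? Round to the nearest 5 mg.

SCr = 272 / 88.4 = 3.077 mg/dL
CrCl = (140 − 29) × 42.4 / (72 × 3.077) = 4706.4 / 221.54 ≈ 21.2 mL/min
CrCl ≈ 21 mL/min.
ombigliptin: < 45 mL/min → 37% of 400 mg = 148 mg.
ulbeciclib: 15–54 mL/min → 15% of 100 mg = 15 mg.
Total = 148 + 15 = 163 mg.

165 mg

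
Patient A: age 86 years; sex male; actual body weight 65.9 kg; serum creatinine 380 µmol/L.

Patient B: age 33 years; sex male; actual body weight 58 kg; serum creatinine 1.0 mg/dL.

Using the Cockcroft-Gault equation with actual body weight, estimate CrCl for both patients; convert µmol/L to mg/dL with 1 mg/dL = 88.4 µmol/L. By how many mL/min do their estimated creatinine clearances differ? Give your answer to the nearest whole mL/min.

Patient A: SCr = 380 / 88.4 = 4.299 mg/dL
Patient A: CrCl = (140 − 86) × 65.9 / (72 × 4.299) = 3558.6 / 309.53 ≈ 11.5 mL/min
Patient B: CrCl = (140 − 33) × 58 / (72 × 1) = 6206.0 / 72.00 ≈ 86.2 mL/min
|11.5 − 86.2| = 74.7 mL/min

75 mL/min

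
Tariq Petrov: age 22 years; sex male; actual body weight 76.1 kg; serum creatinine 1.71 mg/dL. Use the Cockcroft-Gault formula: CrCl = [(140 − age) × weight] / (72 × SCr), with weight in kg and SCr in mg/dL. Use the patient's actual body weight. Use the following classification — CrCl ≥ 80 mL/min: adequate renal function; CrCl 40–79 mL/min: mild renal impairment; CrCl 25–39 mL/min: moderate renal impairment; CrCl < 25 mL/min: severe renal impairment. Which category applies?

mild renal impairment

CrCl = (140 − 22) × 76.1 / (72 × 1.71) = 8979.8 / 123.12 ≈ 72.9 mL/min
73 mL/min falls in the 'mild renal impairment' range.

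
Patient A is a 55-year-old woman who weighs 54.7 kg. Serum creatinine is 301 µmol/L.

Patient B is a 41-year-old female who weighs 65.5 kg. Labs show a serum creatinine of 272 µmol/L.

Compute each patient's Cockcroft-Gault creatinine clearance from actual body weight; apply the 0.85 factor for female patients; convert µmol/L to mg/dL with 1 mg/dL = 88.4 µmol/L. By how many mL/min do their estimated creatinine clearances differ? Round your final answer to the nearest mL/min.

9 mL/min

Patient A: SCr = 301 / 88.4 = 3.405 mg/dL
Patient A: CrCl = (140 − 55) × 54.7 / (72 × 3.405) × 0.85 = 4649.5 / 245.16 × 0.85 ≈ 16.1 mL/min
Patient B: SCr = 272 / 88.4 = 3.077 mg/dL
Patient B: CrCl = (140 − 41) × 65.5 / (72 × 3.077) × 0.85 = 6484.5 / 221.54 × 0.85 ≈ 24.9 mL/min
|16.1 − 24.9| = 8.8 mL/min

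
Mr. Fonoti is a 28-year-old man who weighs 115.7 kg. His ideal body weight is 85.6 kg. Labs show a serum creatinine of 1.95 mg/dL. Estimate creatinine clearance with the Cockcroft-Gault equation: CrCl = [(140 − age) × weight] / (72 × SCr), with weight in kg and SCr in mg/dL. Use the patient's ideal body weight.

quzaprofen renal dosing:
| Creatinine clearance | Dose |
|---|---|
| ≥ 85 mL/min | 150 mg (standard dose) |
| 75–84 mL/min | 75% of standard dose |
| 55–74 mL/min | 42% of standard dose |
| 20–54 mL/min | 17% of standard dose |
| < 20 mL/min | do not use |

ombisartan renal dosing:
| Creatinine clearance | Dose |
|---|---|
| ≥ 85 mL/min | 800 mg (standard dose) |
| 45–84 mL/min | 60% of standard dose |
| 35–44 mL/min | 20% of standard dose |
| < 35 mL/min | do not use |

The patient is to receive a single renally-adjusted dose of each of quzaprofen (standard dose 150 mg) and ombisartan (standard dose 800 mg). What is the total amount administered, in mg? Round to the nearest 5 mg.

CrCl = (140 − 28) × 85.6 / (72 × 1.95) = 9587.2 / 140.40 ≈ 68.3 mL/min
CrCl ≈ 68 mL/min.
quzaprofen: 55–74 mL/min → 42% of 150 mg = 63 mg.
ombisartan: 45–84 mL/min → 60% of 800 mg = 480 mg.
Total = 63 + 480 = 543 mg.

545 mg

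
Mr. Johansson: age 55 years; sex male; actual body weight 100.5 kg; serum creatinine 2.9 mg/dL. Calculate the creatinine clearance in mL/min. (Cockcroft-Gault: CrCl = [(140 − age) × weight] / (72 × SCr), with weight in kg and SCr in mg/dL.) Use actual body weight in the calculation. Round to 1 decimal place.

40.9 mL/min

CrCl = (140 − 55) × 100.5 / (72 × 2.9) = 8542.5 / 208.80 ≈ 40.9 mL/min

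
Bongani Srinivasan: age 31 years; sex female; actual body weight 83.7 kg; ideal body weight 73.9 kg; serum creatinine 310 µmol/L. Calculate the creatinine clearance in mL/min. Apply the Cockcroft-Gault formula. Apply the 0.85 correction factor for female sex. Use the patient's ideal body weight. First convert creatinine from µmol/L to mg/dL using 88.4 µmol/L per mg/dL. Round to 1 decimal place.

SCr = 310 / 88.4 = 3.507 mg/dL
CrCl = (140 − 31) × 73.9 / (72 × 3.507) × 0.85 = 8055.1 / 252.50 × 0.85 ≈ 27.1 mL/min

27.1 mL/min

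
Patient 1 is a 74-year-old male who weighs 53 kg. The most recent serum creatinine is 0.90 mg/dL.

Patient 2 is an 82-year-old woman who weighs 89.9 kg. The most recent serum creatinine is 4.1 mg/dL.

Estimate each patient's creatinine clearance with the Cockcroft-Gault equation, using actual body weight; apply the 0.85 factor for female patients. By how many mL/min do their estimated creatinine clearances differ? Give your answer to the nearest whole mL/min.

Patient 1: CrCl = (140 − 74) × 53 / (72 × 0.9) = 3498.0 / 64.80 ≈ 54.0 mL/min
Patient 2: CrCl = (140 − 82) × 89.9 / (72 × 4.1) × 0.85 = 5214.2 / 295.20 × 0.85 ≈ 15.0 mL/min
|54.0 − 15.0| = 39.0 mL/min

39 mL/min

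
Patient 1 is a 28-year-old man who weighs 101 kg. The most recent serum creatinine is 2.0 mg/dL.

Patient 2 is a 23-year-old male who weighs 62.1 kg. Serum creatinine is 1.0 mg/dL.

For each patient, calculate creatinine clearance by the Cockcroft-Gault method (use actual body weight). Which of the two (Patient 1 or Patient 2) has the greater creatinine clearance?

Patient 1: CrCl = (140 − 28) × 101 / (72 × 2) = 11312.0 / 144.00 ≈ 78.6 mL/min
Patient 2: CrCl = (140 − 23) × 62.1 / (72 × 1) = 7265.7 / 72.00 ≈ 100.9 mL/min
78.6 vs 100.9 mL/min → Patient 2 is higher.

Patient 2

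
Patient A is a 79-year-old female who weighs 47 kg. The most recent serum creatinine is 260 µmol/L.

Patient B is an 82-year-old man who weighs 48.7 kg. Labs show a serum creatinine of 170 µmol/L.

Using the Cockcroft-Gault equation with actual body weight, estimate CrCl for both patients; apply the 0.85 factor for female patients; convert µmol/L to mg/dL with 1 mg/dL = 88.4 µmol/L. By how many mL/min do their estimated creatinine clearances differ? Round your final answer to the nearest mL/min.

Patient A: SCr = 260 / 88.4 = 2.941 mg/dL
Patient A: CrCl = (140 − 79) × 47 / (72 × 2.941) × 0.85 = 2867.0 / 211.75 × 0.85 ≈ 11.5 mL/min
Patient B: SCr = 170 / 88.4 = 1.923 mg/dL
Patient B: CrCl = (140 − 82) × 48.7 / (72 × 1.923) = 2824.6 / 138.46 ≈ 20.4 mL/min
|11.5 − 20.4| = 8.9 mL/min

9 mL/min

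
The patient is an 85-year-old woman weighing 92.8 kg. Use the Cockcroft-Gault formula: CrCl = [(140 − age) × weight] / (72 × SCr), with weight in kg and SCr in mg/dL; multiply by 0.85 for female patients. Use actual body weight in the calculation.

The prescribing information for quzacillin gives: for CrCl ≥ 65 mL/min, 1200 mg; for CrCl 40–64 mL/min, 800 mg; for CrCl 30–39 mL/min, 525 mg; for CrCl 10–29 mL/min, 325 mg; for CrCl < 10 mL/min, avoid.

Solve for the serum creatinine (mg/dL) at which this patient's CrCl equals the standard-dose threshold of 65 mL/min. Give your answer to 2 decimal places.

Standard dose requires CrCl ≥ 65 mL/min.
Set (140 − 85) × 92.8 × 0.85 / (72 × SCr) = 65
SCr = (140 − 85) × 92.8 × 0.85 / (72 × 65) = 0.927 mg/dL

0.93 mg/dL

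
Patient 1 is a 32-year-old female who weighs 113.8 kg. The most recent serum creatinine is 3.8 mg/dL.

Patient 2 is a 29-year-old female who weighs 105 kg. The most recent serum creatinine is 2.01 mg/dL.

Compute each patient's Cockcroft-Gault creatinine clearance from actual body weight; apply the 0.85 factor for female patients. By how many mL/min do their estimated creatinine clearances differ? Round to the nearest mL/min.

Patient 1: CrCl = (140 − 32) × 113.8 / (72 × 3.8) × 0.85 = 12290.4 / 273.60 × 0.85 ≈ 38.2 mL/min
Patient 2: CrCl = (140 − 29) × 105 / (72 × 2.01) × 0.85 = 11655.0 / 144.72 × 0.85 ≈ 68.5 mL/min
|38.2 − 68.5| = 30.3 mL/min

30 mL/min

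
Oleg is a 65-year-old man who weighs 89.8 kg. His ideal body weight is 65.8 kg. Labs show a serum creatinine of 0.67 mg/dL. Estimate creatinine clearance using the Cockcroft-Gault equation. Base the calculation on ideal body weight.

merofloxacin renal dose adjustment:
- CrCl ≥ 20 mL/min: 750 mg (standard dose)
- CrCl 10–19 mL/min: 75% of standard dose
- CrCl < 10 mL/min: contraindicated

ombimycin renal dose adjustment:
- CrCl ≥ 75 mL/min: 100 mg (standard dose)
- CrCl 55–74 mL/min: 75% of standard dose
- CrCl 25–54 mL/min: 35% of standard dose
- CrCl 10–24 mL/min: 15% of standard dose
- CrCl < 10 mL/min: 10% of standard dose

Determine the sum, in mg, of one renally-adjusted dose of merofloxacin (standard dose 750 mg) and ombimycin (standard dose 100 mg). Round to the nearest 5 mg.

850 mg

CrCl = (140 − 65) × 65.8 / (72 × 0.67) = 4935.0 / 48.24 ≈ 102.3 mL/min
CrCl ≈ 102 mL/min.
merofloxacin: ≥ 20 mL/min → 100% of 750 mg = 750 mg.
ombimycin: ≥ 75 mL/min → 100% of 100 mg = 100 mg.
Total = 750 + 100 = 850 mg.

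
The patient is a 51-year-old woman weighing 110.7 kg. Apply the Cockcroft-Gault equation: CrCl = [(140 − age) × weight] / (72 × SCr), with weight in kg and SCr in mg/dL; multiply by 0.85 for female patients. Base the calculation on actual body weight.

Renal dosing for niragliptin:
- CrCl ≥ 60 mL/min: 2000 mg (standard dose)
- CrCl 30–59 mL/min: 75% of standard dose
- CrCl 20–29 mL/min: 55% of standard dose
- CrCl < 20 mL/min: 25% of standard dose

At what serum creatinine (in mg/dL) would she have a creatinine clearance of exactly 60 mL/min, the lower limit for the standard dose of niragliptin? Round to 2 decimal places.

Standard dose requires CrCl ≥ 60 mL/min.
Set (140 − 51) × 110.7 × 0.85 / (72 × SCr) = 60
SCr = (140 − 51) × 110.7 × 0.85 / (72 × 60) = 1.939 mg/dL

1.94 mg/dL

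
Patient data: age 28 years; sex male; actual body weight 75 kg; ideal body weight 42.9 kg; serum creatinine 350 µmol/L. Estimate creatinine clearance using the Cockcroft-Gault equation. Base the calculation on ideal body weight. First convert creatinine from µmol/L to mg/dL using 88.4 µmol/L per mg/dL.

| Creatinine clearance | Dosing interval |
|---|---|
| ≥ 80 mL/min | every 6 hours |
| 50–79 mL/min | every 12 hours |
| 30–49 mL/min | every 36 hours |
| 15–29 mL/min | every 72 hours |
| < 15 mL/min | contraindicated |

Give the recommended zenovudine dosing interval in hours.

SCr = 350 / 88.4 = 3.959 mg/dL
CrCl = (140 − 28) × 42.9 / (72 × 3.959) = 4804.8 / 285.05 ≈ 16.9 mL/min
CrCl ≈ 17 mL/min → bracket 15–29 mL/min → every 72 hours.

every 72 hours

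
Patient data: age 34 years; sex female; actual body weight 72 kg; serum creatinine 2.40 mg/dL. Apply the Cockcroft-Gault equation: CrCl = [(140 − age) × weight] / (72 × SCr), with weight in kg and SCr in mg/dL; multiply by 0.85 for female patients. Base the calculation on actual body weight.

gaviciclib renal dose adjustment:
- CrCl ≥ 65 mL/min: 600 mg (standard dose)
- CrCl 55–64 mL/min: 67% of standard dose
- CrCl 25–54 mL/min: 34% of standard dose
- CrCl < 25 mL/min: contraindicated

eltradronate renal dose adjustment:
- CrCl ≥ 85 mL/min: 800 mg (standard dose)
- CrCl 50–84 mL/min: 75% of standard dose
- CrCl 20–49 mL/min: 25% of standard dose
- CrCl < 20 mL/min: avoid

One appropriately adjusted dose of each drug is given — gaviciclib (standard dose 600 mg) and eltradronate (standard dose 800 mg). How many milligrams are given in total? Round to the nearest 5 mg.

CrCl = (140 − 34) × 72 / (72 × 2.4) × 0.85 = 7632.0 / 172.80 × 0.85 ≈ 37.5 mL/min
CrCl ≈ 38 mL/min.
gaviciclib: 25–54 mL/min → 34% of 600 mg = 204 mg.
eltradronate: 20–49 mL/min → 25% of 800 mg = 200 mg.
Total = 204 + 200 = 404 mg.

405 mg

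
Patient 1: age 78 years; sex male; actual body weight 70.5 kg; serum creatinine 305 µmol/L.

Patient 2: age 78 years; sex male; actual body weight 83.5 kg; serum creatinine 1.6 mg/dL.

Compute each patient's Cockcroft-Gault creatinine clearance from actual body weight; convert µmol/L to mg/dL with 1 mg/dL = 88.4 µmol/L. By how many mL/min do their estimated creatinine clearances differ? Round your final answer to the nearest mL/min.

Patient 1: SCr = 305 / 88.4 = 3.45 mg/dL
Patient 1: CrCl = (140 − 78) × 70.5 / (72 × 3.45) = 4371.0 / 248.40 ≈ 17.6 mL/min
Patient 2: CrCl = (140 − 78) × 83.5 / (72 × 1.6) = 5177.0 / 115.20 ≈ 44.9 mL/min
|17.6 − 44.9| = 27.3 mL/min

27 mL/min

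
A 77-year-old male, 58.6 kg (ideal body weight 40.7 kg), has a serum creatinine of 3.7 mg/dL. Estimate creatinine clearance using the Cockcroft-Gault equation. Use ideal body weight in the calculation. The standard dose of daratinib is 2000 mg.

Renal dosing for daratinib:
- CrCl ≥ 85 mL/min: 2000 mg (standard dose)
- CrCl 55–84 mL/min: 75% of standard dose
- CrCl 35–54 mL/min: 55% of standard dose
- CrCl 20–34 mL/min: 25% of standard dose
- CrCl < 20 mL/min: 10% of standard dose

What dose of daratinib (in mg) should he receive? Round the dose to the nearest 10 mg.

200 mg

CrCl = (140 − 77) × 40.7 / (72 × 3.7) = 2564.1 / 266.40 ≈ 9.6 mL/min
CrCl ≈ 10 mL/min → bracket < 20 mL/min.
10% of 2000 mg = 200 mg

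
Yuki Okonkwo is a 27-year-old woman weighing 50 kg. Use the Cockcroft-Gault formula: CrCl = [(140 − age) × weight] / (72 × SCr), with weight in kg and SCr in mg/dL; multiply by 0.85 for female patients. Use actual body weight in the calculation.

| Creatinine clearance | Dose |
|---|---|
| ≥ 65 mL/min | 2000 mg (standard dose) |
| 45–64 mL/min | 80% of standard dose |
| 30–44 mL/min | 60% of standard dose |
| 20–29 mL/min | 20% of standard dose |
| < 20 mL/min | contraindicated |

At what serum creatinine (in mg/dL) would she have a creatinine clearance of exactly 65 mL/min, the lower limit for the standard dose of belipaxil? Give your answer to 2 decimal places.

1.03 mg/dL

Standard dose requires CrCl ≥ 65 mL/min.
Set (140 − 27) × 50 × 0.85 / (72 × SCr) = 65
SCr = (140 − 27) × 50 × 0.85 / (72 × 65) = 1.026 mg/dL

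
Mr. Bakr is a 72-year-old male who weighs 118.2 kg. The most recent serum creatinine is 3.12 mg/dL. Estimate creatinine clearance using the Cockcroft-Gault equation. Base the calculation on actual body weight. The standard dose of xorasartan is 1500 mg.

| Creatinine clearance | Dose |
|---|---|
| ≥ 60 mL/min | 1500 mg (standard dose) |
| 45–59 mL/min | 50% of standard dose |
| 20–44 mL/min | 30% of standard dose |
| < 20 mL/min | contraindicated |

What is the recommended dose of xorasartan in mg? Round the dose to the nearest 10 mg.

450 mg

CrCl = (140 − 72) × 118.2 / (72 × 3.12) = 8037.6 / 224.64 ≈ 35.8 mL/min
CrCl ≈ 36 mL/min → bracket 20–44 mL/min.
30% of 1500 mg = 450 mg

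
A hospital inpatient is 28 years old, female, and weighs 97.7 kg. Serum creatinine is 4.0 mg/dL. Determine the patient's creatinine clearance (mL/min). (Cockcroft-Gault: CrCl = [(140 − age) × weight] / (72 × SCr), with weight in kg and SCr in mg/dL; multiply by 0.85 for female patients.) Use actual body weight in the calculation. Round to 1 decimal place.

32.3 mL/min

CrCl = (140 − 28) × 97.7 / (72 × 4) × 0.85 = 10942.4 / 288.00 × 0.85 ≈ 32.3 mL/min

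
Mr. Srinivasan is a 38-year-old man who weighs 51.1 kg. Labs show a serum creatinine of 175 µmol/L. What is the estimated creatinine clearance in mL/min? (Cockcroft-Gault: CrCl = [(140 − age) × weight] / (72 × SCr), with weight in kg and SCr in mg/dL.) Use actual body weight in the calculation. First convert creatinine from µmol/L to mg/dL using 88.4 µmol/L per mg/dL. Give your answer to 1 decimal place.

SCr = 175 / 88.4 = 1.98 mg/dL
CrCl = (140 − 38) × 51.1 / (72 × 1.98) = 5212.2 / 142.56 ≈ 36.6 mL/min

36.6 mL/min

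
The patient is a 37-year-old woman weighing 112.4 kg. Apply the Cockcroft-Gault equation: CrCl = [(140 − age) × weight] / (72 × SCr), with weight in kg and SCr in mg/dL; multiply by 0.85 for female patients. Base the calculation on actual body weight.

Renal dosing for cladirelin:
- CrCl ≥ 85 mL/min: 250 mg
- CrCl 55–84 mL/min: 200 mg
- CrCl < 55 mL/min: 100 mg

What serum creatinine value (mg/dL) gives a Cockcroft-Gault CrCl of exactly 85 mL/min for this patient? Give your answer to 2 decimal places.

1.61 mg/dL

Standard dose requires CrCl ≥ 85 mL/min.
Set (140 − 37) × 112.4 × 0.85 / (72 × SCr) = 85
SCr = (140 − 37) × 112.4 × 0.85 / (72 × 85) = 1.608 mg/dL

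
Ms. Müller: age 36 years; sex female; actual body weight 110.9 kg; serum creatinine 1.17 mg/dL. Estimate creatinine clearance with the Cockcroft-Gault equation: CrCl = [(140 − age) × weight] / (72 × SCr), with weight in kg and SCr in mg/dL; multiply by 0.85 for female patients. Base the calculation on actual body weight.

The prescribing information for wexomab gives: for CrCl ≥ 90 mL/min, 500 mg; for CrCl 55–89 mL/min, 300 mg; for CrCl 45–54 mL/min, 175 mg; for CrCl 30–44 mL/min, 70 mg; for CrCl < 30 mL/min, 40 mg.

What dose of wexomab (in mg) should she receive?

500 mg

CrCl = (140 − 36) × 110.9 / (72 × 1.17) × 0.85 = 11533.6 / 84.24 × 0.85 ≈ 116.4 mL/min
CrCl ≈ 116 mL/min → bracket ≥ 90 mL/min.
Dose for this bracket: 500 mg.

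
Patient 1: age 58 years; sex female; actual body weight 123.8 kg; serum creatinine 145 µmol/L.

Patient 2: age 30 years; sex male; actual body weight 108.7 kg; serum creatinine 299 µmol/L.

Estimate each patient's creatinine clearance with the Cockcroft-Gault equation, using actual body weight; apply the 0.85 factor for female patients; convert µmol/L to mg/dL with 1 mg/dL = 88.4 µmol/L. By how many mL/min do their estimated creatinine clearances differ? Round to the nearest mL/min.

Patient 1: SCr = 145 / 88.4 = 1.64 mg/dL
Patient 1: CrCl = (140 − 58) × 123.8 / (72 × 1.64) × 0.85 = 10151.6 / 118.08 × 0.85 ≈ 73.1 mL/min
Patient 2: SCr = 299 / 88.4 = 3.382 mg/dL
Patient 2: CrCl = (140 − 30) × 108.7 / (72 × 3.382) = 11957.0 / 243.50 ≈ 49.1 mL/min
|73.1 − 49.1| = 24.0 mL/min

24 mL/min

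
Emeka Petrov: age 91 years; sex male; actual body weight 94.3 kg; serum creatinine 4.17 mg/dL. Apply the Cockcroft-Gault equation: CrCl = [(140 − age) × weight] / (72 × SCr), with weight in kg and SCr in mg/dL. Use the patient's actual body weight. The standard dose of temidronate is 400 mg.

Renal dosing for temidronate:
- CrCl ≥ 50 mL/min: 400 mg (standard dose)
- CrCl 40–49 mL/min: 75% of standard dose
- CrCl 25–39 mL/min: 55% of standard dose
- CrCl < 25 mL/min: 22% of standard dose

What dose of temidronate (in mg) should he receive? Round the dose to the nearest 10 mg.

90 mg

CrCl = (140 − 91) × 94.3 / (72 × 4.17) = 4620.7 / 300.24 ≈ 15.4 mL/min
CrCl ≈ 15 mL/min → bracket < 25 mL/min.
22% of 400 mg = 88 mg → 90 mg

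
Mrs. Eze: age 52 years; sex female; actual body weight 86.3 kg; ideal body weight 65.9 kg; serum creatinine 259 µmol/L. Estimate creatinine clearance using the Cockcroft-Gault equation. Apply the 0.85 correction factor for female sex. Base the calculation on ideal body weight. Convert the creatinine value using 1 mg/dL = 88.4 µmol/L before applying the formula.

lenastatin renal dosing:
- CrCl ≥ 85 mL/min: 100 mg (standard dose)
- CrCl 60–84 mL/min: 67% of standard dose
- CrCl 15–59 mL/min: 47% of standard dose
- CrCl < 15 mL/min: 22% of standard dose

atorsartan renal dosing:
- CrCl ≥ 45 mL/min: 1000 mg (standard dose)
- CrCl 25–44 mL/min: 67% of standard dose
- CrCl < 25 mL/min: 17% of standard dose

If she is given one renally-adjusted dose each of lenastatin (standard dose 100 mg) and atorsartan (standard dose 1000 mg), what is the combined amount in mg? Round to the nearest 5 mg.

SCr = 259 / 88.4 = 2.93 mg/dL
CrCl = (140 − 52) × 65.9 / (72 × 2.93) × 0.85 = 5799.2 / 210.96 × 0.85 ≈ 23.4 mL/min
CrCl ≈ 23 mL/min.
lenastatin: 15–59 mL/min → 47% of 100 mg = 47 mg.
atorsartan: < 25 mL/min → 17% of 1000 mg = 170 mg.
Total = 47 + 170 = 217 mg.

215 mg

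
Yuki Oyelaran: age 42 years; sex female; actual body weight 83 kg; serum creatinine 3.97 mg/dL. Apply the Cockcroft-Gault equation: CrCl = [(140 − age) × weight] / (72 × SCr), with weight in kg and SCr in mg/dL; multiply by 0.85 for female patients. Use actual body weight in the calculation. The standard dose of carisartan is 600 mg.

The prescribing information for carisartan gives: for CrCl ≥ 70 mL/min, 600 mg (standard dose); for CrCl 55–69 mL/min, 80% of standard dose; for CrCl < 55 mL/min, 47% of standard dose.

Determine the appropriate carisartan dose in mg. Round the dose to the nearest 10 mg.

280 mg

CrCl = (140 − 42) × 83 / (72 × 3.97) × 0.85 = 8134.0 / 285.84 × 0.85 ≈ 24.2 mL/min
CrCl ≈ 24 mL/min → bracket < 55 mL/min.
47% of 600 mg = 282 mg → 280 mg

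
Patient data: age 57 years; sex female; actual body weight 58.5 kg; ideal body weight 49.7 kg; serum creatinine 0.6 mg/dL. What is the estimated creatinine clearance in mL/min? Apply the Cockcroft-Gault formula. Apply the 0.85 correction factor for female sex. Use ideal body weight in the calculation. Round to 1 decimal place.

81.2 mL/min

CrCl = (140 − 57) × 49.7 / (72 × 0.6) × 0.85 = 4125.1 / 43.20 × 0.85 ≈ 81.2 mL/min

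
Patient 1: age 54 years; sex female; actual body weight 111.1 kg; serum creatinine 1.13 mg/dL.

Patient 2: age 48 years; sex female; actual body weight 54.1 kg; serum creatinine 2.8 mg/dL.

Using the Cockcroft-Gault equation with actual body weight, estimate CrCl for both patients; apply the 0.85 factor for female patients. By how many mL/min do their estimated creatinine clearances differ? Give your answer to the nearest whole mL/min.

Patient 1: CrCl = (140 − 54) × 111.1 / (72 × 1.13) × 0.85 = 9554.6 / 81.36 × 0.85 ≈ 99.8 mL/min
Patient 2: CrCl = (140 − 48) × 54.1 / (72 × 2.8) × 0.85 = 4977.2 / 201.60 × 0.85 ≈ 21.0 mL/min
|99.8 − 21.0| = 78.8 mL/min

79 mL/min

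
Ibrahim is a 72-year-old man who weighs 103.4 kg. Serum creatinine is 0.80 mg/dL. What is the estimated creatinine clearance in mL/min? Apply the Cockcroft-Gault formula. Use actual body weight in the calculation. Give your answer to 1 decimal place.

122.1 mL/min

CrCl = (140 − 72) × 103.4 / (72 × 0.8) = 7031.2 / 57.60 ≈ 122.1 mL/min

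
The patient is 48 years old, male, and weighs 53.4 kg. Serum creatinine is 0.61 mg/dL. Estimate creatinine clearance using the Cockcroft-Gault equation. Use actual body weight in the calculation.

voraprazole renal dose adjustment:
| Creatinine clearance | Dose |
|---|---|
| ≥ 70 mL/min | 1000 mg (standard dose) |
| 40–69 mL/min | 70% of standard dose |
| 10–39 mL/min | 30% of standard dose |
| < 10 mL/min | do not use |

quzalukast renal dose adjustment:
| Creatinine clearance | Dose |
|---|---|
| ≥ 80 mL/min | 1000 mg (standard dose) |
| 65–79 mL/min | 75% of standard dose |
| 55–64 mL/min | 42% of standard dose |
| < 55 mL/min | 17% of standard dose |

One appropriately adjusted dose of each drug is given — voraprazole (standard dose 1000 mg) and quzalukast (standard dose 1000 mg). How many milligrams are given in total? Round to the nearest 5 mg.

CrCl = (140 − 48) × 53.4 / (72 × 0.61) = 4912.8 / 43.92 ≈ 111.9 mL/min
CrCl ≈ 112 mL/min.
voraprazole: ≥ 70 mL/min → 100% of 1000 mg = 1000 mg.
quzalukast: ≥ 80 mL/min → 100% of 1000 mg = 1000 mg.
Total = 1000 + 1000 = 2000 mg.

2000 mg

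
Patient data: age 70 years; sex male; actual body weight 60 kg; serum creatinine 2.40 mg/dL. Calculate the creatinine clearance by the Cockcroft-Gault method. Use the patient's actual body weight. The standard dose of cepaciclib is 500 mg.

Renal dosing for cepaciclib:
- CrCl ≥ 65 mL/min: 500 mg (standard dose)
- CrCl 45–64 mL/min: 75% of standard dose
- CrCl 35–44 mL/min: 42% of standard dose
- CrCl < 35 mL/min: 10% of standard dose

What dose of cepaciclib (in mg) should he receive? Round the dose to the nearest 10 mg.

50 mg

CrCl = (140 − 70) × 60 / (72 × 2.4) = 4200.0 / 172.80 ≈ 24.3 mL/min
CrCl ≈ 24 mL/min → bracket < 35 mL/min.
10% of 500 mg = 50 mg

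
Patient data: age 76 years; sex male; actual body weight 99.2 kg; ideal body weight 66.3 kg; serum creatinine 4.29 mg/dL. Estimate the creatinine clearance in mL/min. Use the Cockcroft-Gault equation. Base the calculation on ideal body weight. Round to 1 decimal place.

CrCl = (140 − 76) × 66.3 / (72 × 4.29) = 4243.2 / 308.88 ≈ 13.7 mL/min

13.7 mL/min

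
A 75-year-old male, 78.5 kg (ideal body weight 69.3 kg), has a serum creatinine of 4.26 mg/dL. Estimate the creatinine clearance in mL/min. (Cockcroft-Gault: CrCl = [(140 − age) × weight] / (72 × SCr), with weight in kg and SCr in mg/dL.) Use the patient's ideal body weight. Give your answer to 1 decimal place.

14.7 mL/min

CrCl = (140 − 75) × 69.3 / (72 × 4.26) = 4504.5 / 306.72 ≈ 14.7 mL/min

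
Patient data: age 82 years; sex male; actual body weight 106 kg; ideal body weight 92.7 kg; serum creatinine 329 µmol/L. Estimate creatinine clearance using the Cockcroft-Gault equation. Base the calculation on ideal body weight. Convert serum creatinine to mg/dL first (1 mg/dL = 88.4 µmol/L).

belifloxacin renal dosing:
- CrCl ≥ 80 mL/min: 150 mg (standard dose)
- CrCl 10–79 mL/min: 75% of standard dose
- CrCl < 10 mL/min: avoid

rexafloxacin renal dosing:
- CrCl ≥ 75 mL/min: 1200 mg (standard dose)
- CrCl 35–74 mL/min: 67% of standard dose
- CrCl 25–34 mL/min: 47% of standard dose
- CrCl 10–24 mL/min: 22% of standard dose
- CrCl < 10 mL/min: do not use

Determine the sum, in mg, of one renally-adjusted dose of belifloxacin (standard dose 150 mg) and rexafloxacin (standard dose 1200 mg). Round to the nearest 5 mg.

SCr = 329 / 88.4 = 3.722 mg/dL
CrCl = (140 − 82) × 92.7 / (72 × 3.722) = 5376.6 / 267.98 ≈ 20.1 mL/min
CrCl ≈ 20 mL/min.
belifloxacin: 10–79 mL/min → 75% of 150 mg = 112.5 mg.
rexafloxacin: 10–24 mL/min → 22% of 1200 mg = 264 mg.
Total = 112.5 + 264 = 376.5 mg.

375 mg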